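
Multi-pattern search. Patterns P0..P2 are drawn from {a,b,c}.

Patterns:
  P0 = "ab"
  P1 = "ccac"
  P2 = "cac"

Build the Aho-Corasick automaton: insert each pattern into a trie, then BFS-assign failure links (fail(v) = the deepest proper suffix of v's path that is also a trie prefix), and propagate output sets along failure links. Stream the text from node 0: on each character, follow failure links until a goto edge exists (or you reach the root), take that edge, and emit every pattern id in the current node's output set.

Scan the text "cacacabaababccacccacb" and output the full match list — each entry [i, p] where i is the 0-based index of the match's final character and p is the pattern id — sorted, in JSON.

Build automaton:
Trie nodes:
  0='ε' goto a→1 c→3
  1='a' goto b→2
  2='ab' goto ·  [P0 ends]
  3='c' goto a→7 c→4
  4='cc' goto a→5
  5='cca' goto c→6
  6='ccac' goto ·  [P1 ends]
  7='ca' goto c→8
  8='cac' goto ·  [P2 ends]

BFS fail/out derivation:
  n1('a'): parent n0 fail=0; on 'a' 0 → fail=0;  out ∅∪∅=∅
  n3('c'): parent n0 fail=0; on 'c' 0 → fail=0;  out ∅∪∅=∅
  n2('ab'): parent n1 fail=0; on 'b' 0 → fail=0;  out {0}∪∅={0}
  n4('cc'): parent n3 fail=0; on 'c' 0 → fail=3;  out ∅∪∅=∅
  n7('ca'): parent n3 fail=0; on 'a' 0 → fail=1;  out ∅∪∅=∅
  n5('cca'): parent n4 fail=3; on 'a' 3 → fail=7;  out ∅∪∅=∅
  n8('cac'): parent n7 fail=1; on 'c' 1→0 → fail=3;  out {2}∪∅={2}
  n6('ccac'): parent n5 fail=7; on 'c' 7 → fail=8;  out {1}∪{2}={1,2}

Text stream:
pos 0 'c': at 3
pos 1 'a': at 7
pos 2 'c': at 8  → match P2@[0:2]
pos 3 'a': at 7 ·f
pos 4 'c': at 8  → match P2@[2:4]
pos 5 'a': at 7 ·f
pos 6 'b': at 2 ·f  → match P0@[5:6]
pos 7 'a': at 1 ·f
pos 8 'a': at 1 ·f
pos 9 'b': at 2  → match P0@[8:9]
pos 10 'a': at 1 ·f
pos 11 'b': at 2  → match P0@[10:11]
pos 12 'c': at 3 ·f
pos 13 'c': at 4
pos 14 'a': at 5
pos 15 'c': at 6  → match P1@[12:15],P2@[13:15]
pos 16 'c': at 4 ·f
pos 17 'c': at 4 ·f
pos 18 'a': at 5
pos 19 'c': at 6  → match P1@[16:19],P2@[17:19]
pos 20 'b': at 0 ·f

Matches: [[2,2],[4,2],[6,0],[9,0],[11,0],[15,1],[15,2],[19,1],[19,2]]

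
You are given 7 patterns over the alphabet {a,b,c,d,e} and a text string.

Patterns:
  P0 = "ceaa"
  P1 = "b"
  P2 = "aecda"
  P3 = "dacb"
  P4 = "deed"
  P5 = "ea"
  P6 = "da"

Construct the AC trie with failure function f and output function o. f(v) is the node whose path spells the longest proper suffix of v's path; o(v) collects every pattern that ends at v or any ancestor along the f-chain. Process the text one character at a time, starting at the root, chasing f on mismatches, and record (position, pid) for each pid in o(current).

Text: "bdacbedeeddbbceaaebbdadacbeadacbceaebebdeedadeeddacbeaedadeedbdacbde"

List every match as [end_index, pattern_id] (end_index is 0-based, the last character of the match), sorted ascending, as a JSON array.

Construct AC machine:
Trie (insert patterns):
  n0 'ε': a→6 b→5 c→1 d→11 e→18
  n1 'c': e→2
  n2 'ce': a→3
  n3 'cea': a→4
  n4 'ceaa': ·  [P0 ends]
  n5 'b': ·  [P1 ends]
  n6 'a': e→7
  n7 'ae': c→8
  n8 'aec': d→9
  n9 'aecd': a→10
  n10 'aecda': ·  [P2 ends]
  n11 'd': a→12 e→15
  n12 'da': c→13  [P6 ends]
  n13 'dac': b→14
  n14 'dacb': ·  [P3 ends]
  n15 'de': e→16
  n16 'dee': d→17
  n17 'deed': ·  [P4 ends]
  n18 'e': a→19
  n19 'ea': ·  [P5 ends]

Failure links (BFS by depth):
  n1('c'): parent n0 fail=0; on 'c' 0 → fail=0;  out ∅∪∅=∅
  n5('b'): parent n0 fail=0; on 'b' 0 → fail=0;  out {1}∪∅={1}
  n6('a'): parent n0 fail=0; on 'a' 0 → fail=0;  out ∅∪∅=∅
  n11('d'): parent n0 fail=0; on 'd' 0 → fail=0;  out ∅∪∅=∅
  n18('e'): parent n0 fail=0; on 'e' 0 → fail=0;  out ∅∪∅=∅
  n2('ce'): parent n1 fail=0; on 'e' 0 → fail=18;  out ∅∪∅=∅
  n7('ae'): parent n6 fail=0; on 'e' 0 → fail=18;  out ∅∪∅=∅
  n12('da'): parent n11 fail=0; on 'a' 0 → fail=6;  out {6}∪∅={6}
  n15('de'): parent n11 fail=0; on 'e' 0 → fail=18;  out ∅∪∅=∅
  n19('ea'): parent n18 fail=0; on 'a' 0 → fail=6;  out {5}∪∅={5}
  n3('cea'): parent n2 fail=18; on 'a' 18 → fail=19;  out ∅∪{5}={5}
  n8('aec'): parent n7 fail=18; on 'c' 18→0 → fail=1;  out ∅∪∅=∅
  n13('dac'): parent n12 fail=6; on 'c' 6→0 → fail=1;  out ∅∪∅=∅
  n16('dee'): parent n15 fail=18; on 'e' 18→0 → fail=18;  out ∅∪∅=∅
  n4('ceaa'): parent n3 fail=19; on 'a' 19→6→0 → fail=6;  out {0}∪∅={0}
  n9('aecd'): parent n8 fail=1; on 'd' 1→0 → fail=11;  out ∅∪∅=∅
  n14('dacb'): parent n13 fail=1; on 'b' 1→0 → fail=5;  out {3}∪{1}={1,3}
  n17('deed'): parent n16 fail=18; on 'd' 18→0 → fail=11;  out {4}∪∅={4}
  n10('aecda'): parent n9 fail=11; on 'a' 11 → fail=12;  out {2}∪{6}={2,6}

Text stream:
pos 0 'b': at 5  emit P1@[0:0]
pos 1 'd': at 11 (via fail)
pos 2 'a': at 12  emit P6@[1:2]
pos 3 'c': at 13
pos 4 'b': at 14  emit P1@[4:4],P3@[1:4]
pos 5 'e': at 18 (via fail)
pos 6 'd': at 11 (via fail)
pos 7 'e': at 15
pos 8 'e': at 16
pos 9 'd': at 17  emit P4@[6:9]
pos 10 'd': at 11 (via fail)
pos 11 'b': at 5 (via fail)  emit P1@[11:11]
pos 12 'b': at 5 (via fail)  emit P1@[12:12]
pos 13 'c': at 1 (via fail)
pos 14 'e': at 2
pos 15 'a': at 3  emit P5@[14:15]
pos 16 'a': at 4  emit P0@[13:16]
pos 17 'e': at 7 (via fail)
pos 18 'b': at 5 (via fail)  emit P1@[18:18]
pos 19 'b': at 5 (via fail)  emit P1@[19:19]
pos 20 'd': at 11 (via fail)
pos 21 'a': at 12  emit P6@[20:21]
pos 22 'd': at 11 (via fail)
pos 23 'a': at 12  emit P6@[22:23]
pos 24 'c': at 13
pos 25 'b': at 14  emit P1@[25:25],P3@[22:25]
pos 26 'e': at 18 (via fail)
pos 27 'a': at 19  emit P5@[26:27]
pos 28 'd': at 11 (via fail)
pos 29 'a': at 12  emit P6@[28:29]
pos 30 'c': at 13
pos 31 'b': at 14  emit P1@[31:31],P3@[28:31]
pos 32 'c': at 1 (via fail)
pos 33 'e': at 2
pos 34 'a': at 3  emit P5@[33:34]
pos 35 'e': at 7 (via fail)
pos 36 'b': at 5 (via fail)  emit P1@[36:36]
pos 37 'e': at 18 (via fail)
pos 38 'b': at 5 (via fail)  emit P1@[38:38]
pos 39 'd': at 11 (via fail)
pos 40 'e': at 15
pos 41 'e': at 16
pos 42 'd': at 17  emit P4@[39:42]
pos 43 'a': at 12 (via fail)  emit P6@[42:43]
pos 44 'd': at 11 (via fail)
pos 45 'e': at 15
pos 46 'e': at 16
pos 47 'd': at 17  emit P4@[44:47]
pos 48 'd': at 11 (via fail)
pos 49 'a': at 12  emit P6@[48:49]
pos 50 'c': at 13
pos 51 'b': at 14  emit P1@[51:51],P3@[48:51]
pos 52 'e': at 18 (via fail)
pos 53 'a': at 19  emit P5@[52:53]
pos 54 'e': at 7 (via fail)
pos 55 'd': at 11 (via fail)
pos 56 'a': at 12  emit P6@[55:56]
pos 57 'd': at 11 (via fail)
pos 58 'e': at 15
pos 59 'e': at 16
pos 60 'd': at 17  emit P4@[57:60]
pos 61 'b': at 5 (via fail)  emit P1@[61:61]
pos 62 'd': at 11 (via fail)
pos 63 'a': at 12  emit P6@[62:63]
pos 64 'c': at 13
pos 65 'b': at 14  emit P1@[65:65],P3@[62:65]
pos 66 'd': at 11 (via fail)
pos 67 'e': at 15

Result: [[0,1],[2,6],[4,1],[4,3],[9,4],[11,1],[12,1],[15,5],[16,0],[18,1],[19,1],[21,6],[23,6],[25,1],[25,3],[27,5],[29,6],[31,1],[31,3],[34,5],[36,1],[38,1],[42,4],[43,6],[47,4],[49,6],[51,1],[51,3],[53,5],[56,6],[60,4],[61,1],[63,6],[65,1],[65,3]]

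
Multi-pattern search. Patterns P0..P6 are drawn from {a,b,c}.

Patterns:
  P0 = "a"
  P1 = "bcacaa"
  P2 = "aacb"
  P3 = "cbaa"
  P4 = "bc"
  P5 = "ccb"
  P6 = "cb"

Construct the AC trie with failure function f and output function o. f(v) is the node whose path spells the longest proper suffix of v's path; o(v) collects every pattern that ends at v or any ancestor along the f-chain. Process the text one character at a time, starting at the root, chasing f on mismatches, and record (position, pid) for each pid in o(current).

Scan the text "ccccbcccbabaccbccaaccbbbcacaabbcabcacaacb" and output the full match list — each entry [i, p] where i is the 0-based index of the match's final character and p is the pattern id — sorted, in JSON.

Build:
Trie (insert patterns):
  n0 'ε': a→1 b→2 c→11
  n1 'a': a→8  [P0 ends]
  n2 'b': c→3
  n3 'bc': a→4  [P4 ends]
  n4 'bca': c→5
  n5 'bcac': a→6
  n6 'bcaca': a→7
  n7 'bcacaa': ·  [P1 ends]
  n8 'aa': c→9
  n9 'aac': b→10
  n10 'aacb': ·  [P2 ends]
  n11 'c': b→12 c→15
  n12 'cb': a→13  [P6 ends]
  n13 'cba': a→14
  n14 'cbaa': ·  [P3 ends]
  n15 'cc': b→16
  n16 'ccb': ·  [P5 ends]

BFS fail/out derivation:
  n1('a'): parent n0 fail=0; on 'a' 0 → fail=0;  out {0}∪∅={0}
  n2('b'): parent n0 fail=0; on 'b' 0 → fail=0;  out ∅∪∅=∅
  n11('c'): parent n0 fail=0; on 'c' 0 → fail=0;  out ∅∪∅=∅
  n3('bc'): parent n2 fail=0; on 'c' 0 → fail=11;  out {4}∪∅={4}
  n8('aa'): parent n1 fail=0; on 'a' 0 → fail=1;  out ∅∪{0}={0}
  n12('cb'): parent n11 fail=0; on 'b' 0 → fail=2;  out {6}∪∅={6}
  n15('cc'): parent n11 fail=0; on 'c' 0 → fail=11;  out ∅∪∅=∅
  n4('bca'): parent n3 fail=11; on 'a' 11→0 → fail=1;  out ∅∪{0}={0}
  n9('aac'): parent n8 fail=1; on 'c' 1→0 → fail=11;  out ∅∪∅=∅
  n13('cba'): parent n12 fail=2; on 'a' 2→0 → fail=1;  out ∅∪{0}={0}
  n16('ccb'): parent n15 fail=11; on 'b' 11 → fail=12;  out {5}∪{6}={5,6}
  n5('bcac'): parent n4 fail=1; on 'c' 1→0 → fail=11;  out ∅∪∅=∅
  n10('aacb'): parent n9 fail=11; on 'b' 11 → fail=12;  out {2}∪{6}={2,6}
  n14('cbaa'): parent n13 fail=1; on 'a' 1 → fail=8;  out {3}∪{0}={0,3}
  n6('bcaca'): parent n5 fail=11; on 'a' 11→0 → fail=1;  out ∅∪{0}={0}
  n7('bcacaa'): parent n6 fail=1; on 'a' 1 → fail=8;  out {1}∪{0}={0,1}

Text stream:
[0] read 'c'  n0⇒n11
[1] read 'c'  n11⇒n15
[2] read 'c'  n15⇒n15 (via fail)
[3] read 'c'  n15⇒n15 (via fail)
[4] read 'b'  n15⇒n16  emit P5@[2:4],P6@[3:4]
[5] read 'c'  n16⇒n3 (via fail)  emit P4@[4:5]
[6] read 'c'  n3⇒n15 (via fail)
[7] read 'c'  n15⇒n15 (via fail)
[8] read 'b'  n15⇒n16  emit P5@[6:8],P6@[7:8]
[9] read 'a'  n16⇒n13 (via fail)  emit P0@[9:9]
[10] read 'b'  n13⇒n2 (via fail)
[11] read 'a'  n2⇒n1 (via fail)  emit P0@[11:11]
[12] read 'c'  n1⇒n11 (via fail)
[13] read 'c'  n11⇒n15
[14] read 'b'  n15⇒n16  emit P5@[12:14],P6@[13:14]
[15] read 'c'  n16⇒n3 (via fail)  emit P4@[14:15]
[16] read 'c'  n3⇒n15 (via fail)
[17] read 'a'  n15⇒n1 (via fail)  emit P0@[17:17]
[18] read 'a'  n1⇒n8  emit P0@[18:18]
[19] read 'c'  n8⇒n9
[20] read 'c'  n9⇒n15 (via fail)
[21] read 'b'  n15⇒n16  emit P5@[19:21],P6@[20:21]
[22] read 'b'  n16⇒n2 (via fail)
[23] read 'b'  n2⇒n2 (via fail)
[24] read 'c'  n2⇒n3  emit P4@[23:24]
[25] read 'a'  n3⇒n4  emit P0@[25:25]
[26] read 'c'  n4⇒n5
[27] read 'a'  n5⇒n6  emit P0@[27:27]
[28] read 'a'  n6⇒n7  emit P0@[28:28],P1@[23:28]
[29] read 'b'  n7⇒n2 (via fail)
[30] read 'b'  n2⇒n2 (via fail)
[31] read 'c'  n2⇒n3  emit P4@[30:31]
[32] read 'a'  n3⇒n4  emit P0@[32:32]
[33] read 'b'  n4⇒n2 (via fail)
[34] read 'c'  n2⇒n3  emit P4@[33:34]
[35] read 'a'  n3⇒n4  emit P0@[35:35]
[36] read 'c'  n4⇒n5
[37] read 'a'  n5⇒n6  emit P0@[37:37]
[38] read 'a'  n6⇒n7  emit P0@[38:38],P1@[33:38]
[39] read 'c'  n7⇒n9 (via fail)
[40] read 'b'  n9⇒n10  emit P2@[37:40],P6@[39:40]

Matches: [[4,5],[4,6],[5,4],[8,5],[8,6],[9,0],[11,0],[14,5],[14,6],[15,4],[17,0],[18,0],[21,5],[21,6],[24,4],[25,0],[27,0],[28,0],[28,1],[31,4],[32,0],[34,4],[35,0],[37,0],[38,0],[38,1],[40,2],[40,6]]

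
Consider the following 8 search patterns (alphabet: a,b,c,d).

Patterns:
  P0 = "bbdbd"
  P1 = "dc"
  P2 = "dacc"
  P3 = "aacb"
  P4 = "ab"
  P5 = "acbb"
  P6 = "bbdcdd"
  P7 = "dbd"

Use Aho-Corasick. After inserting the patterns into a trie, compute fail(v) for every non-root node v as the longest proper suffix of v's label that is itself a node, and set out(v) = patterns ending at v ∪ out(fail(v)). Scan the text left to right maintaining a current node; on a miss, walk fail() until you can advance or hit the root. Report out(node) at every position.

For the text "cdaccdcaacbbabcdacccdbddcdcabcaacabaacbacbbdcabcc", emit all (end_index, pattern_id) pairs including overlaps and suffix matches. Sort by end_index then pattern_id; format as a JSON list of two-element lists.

Build automaton:
Trie nodes:
  n0 'ε': a→11 b→1 d→6
  n1 'b': b→2
  n2 'bb': d→3
  n3 'bbd': b→4 c→19
  n4 'bbdb': d→5
  n5 'bbdbd': ·  [P0 ends]
  n6 'd': a→8 b→22 c→7
  n7 'dc': ·  [P1 ends]
  n8 'da': c→9
  n9 'dac': c→10
  n10 'dacc': ·  [P2 ends]
  n11 'a': a→12 b→15 c→16
  n12 'aa': c→13
  n13 'aac': b→14
  n14 'aacb': ·  [P3 ends]
  n15 'ab': ·  [P4 ends]
  n16 'ac': b→17
  n17 'acb': b→18
  n18 'acbb': ·  [P5 ends]
  n19 'bbdc': d→20
  n20 'bbdcd': d→21
  n21 'bbdcdd': ·  [P6 ends]
  n22 'db': d→23
  n23 'dbd': ·  [P7 ends]

BFS fail/out derivation:
  n1('b'): parent n0 fail=0; on 'b' 0 → fail=0;  out ∅∪∅=∅
  n6('d'): parent n0 fail=0; on 'd' 0 → fail=0;  out ∅∪∅=∅
  n11('a'): parent n0 fail=0; on 'a' 0 → fail=0;  out ∅∪∅=∅
  n2('bb'): parent n1 fail=0; on 'b' 0 → fail=1;  out ∅∪∅=∅
  n7('dc'): parent n6 fail=0; on 'c' 0 → fail=0;  out {1}∪∅={1}
  n8('da'): parent n6 fail=0; on 'a' 0 → fail=11;  out ∅∪∅=∅
  n12('aa'): parent n11 fail=0; on 'a' 0 → fail=11;  out ∅∪∅=∅
  n15('ab'): parent n11 fail=0; on 'b' 0 → fail=1;  out {4}∪∅={4}
  n16('ac'): parent n11 fail=0; on 'c' 0 → fail=0;  out ∅∪∅=∅
  n22('db'): parent n6 fail=0; on 'b' 0 → fail=1;  out ∅∪∅=∅
  n3('bbd'): parent n2 fail=1; on 'd' 1→0 → fail=6;  out ∅∪∅=∅
  n9('dac'): parent n8 fail=11; on 'c' 11 → fail=16;  out ∅∪∅=∅
  n13('aac'): parent n12 fail=11; on 'c' 11 → fail=16;  out ∅∪∅=∅
  n17('acb'): parent n16 fail=0; on 'b' 0 → fail=1;  out ∅∪∅=∅
  n23('dbd'): parent n22 fail=1; on 'd' 1→0 → fail=6;  out {7}∪∅={7}
  n4('bbdb'): parent n3 fail=6; on 'b' 6 → fail=22;  out ∅∪∅=∅
  n10('dacc'): parent n9 fail=16; on 'c' 16→0 → fail=0;  out {2}∪∅={2}
  n14('aacb'): parent n13 fail=16; on 'b' 16 → fail=17;  out {3}∪∅={3}
  n18('acbb'): parent n17 fail=1; on 'b' 1 → fail=2;  out {5}∪∅={5}
  n19('bbdc'): parent n3 fail=6; on 'c' 6 → fail=7;  out ∅∪{1}={1}
  n5('bbdbd'): parent n4 fail=22; on 'd' 22 → fail=23;  out {0}∪{7}={0,7}
  n20('bbdcd'): parent n19 fail=7; on 'd' 7→0 → fail=6;  out ∅∪∅=∅
  n21('bbdcdd'): parent n20 fail=6; on 'd' 6→0 → fail=6;  out {6}∪∅={6}

Text stream:
[0] read 'c'  n0⇒n0
[1] read 'd'  n0⇒n6
[2] read 'a'  n6⇒n8
[3] read 'c'  n8⇒n9
[4] read 'c'  n9⇒n10  → match P2@[1:4]
[5] read 'd'  n10⇒n6 ·f
[6] read 'c'  n6⇒n7  → match P1@[5:6]
[7] read 'a'  n7⇒n11 ·f
[8] read 'a'  n11⇒n12
[9] read 'c'  n12⇒n13
[10] read 'b'  n13⇒n14  → match P3@[7:10]
[11] read 'b'  n14⇒n18 ·f  → match P5@[8:11]
[12] read 'a'  n18⇒n11 ·f
[13] read 'b'  n11⇒n15  → match P4@[12:13]
[14] read 'c'  n15⇒n0 ·f
[15] read 'd'  n0⇒n6
[16] read 'a'  n6⇒n8
[17] read 'c'  n8⇒n9
[18] read 'c'  n9⇒n10  → match P2@[15:18]
[19] read 'c'  n10⇒n0 ·f
[20] read 'd'  n0⇒n6
[21] read 'b'  n6⇒n22
[22] read 'd'  n22⇒n23  → match P7@[20:22]
[23] read 'd'  n23⇒n6 ·f
[24] read 'c'  n6⇒n7  → match P1@[23:24]
[25] read 'd'  n7⇒n6 ·f
[26] read 'c'  n6⇒n7  → match P1@[25:26]
[27] read 'a'  n7⇒n11 ·f
[28] read 'b'  n11⇒n15  → match P4@[27:28]
[29] read 'c'  n15⇒n0 ·f
[30] read 'a'  n0⇒n11
[31] read 'a'  n11⇒n12
[32] read 'c'  n12⇒n13
[33] read 'a'  n13⇒n11 ·f
[34] read 'b'  n11⇒n15  → match P4@[33:34]
[35] read 'a'  n15⇒n11 ·f
[36] read 'a'  n11⇒n12
[37] read 'c'  n12⇒n13
[38] read 'b'  n13⇒n14  → match P3@[35:38]
[39] read 'a'  n14⇒n11 ·f
[40] read 'c'  n11⇒n16
[41] read 'b'  n16⇒n17
[42] read 'b'  n17⇒n18  → match P5@[39:42]
[43] read 'd'  n18⇒n3 ·f
[44] read 'c'  n3⇒n19  → match P1@[43:44]
[45] read 'a'  n19⇒n11 ·f
[46] read 'b'  n11⇒n15  → match P4@[45:46]
[47] read 'c'  n15⇒n0 ·f
[48] read 'c'  n0⇒n0

Result: [[4,2],[6,1],[10,3],[11,5],[13,4],[18,2],[22,7],[24,1],[26,1],[28,4],[34,4],[38,3],[42,5],[44,1],[46,4]]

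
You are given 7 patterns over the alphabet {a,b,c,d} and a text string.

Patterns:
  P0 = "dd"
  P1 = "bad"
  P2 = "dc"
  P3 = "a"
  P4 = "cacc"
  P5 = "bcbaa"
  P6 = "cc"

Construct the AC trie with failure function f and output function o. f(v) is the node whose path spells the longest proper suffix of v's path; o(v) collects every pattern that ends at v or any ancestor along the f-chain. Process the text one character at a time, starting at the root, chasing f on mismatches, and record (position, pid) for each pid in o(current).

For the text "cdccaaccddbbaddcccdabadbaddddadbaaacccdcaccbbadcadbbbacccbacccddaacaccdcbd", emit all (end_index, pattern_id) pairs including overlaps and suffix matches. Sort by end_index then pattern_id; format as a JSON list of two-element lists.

Build automaton:
Trie (insert patterns):
  n0 'ε': a→7 b→3 c→8 d→1
  n1 'd': c→6 d→2
  n2 'dd': ·  [P0 ends]
  n3 'b': a→4 c→12
  n4 'ba': d→5
  n5 'bad': ·  [P1 ends]
  n6 'dc': ·  [P2 ends]
  n7 'a': ·  [P3 ends]
  n8 'c': a→9 c→16
  n9 'ca': c→10
  n10 'cac': c→11
  n11 'cacc': ·  [P4 ends]
  n12 'bc': b→13
  n13 'bcb': a→14
  n14 'bcba': a→15
  n15 'bcbaa': ·  [P5 ends]
  n16 'cc': ·  [P6 ends]

Failure links (BFS by depth):
  fail(1) 'd': from fail(0)=0 chase 'd': 0 ⇒ 0;  out=∅∪out(0)=∅
  fail(3) 'b': from fail(0)=0 chase 'b': 0 ⇒ 0;  out=∅∪out(0)=∅
  fail(7) 'a': from fail(0)=0 chase 'a': 0 ⇒ 0;  out={3}∪out(0)={3}
  fail(8) 'c': from fail(0)=0 chase 'c': 0 ⇒ 0;  out=∅∪out(0)=∅
  fail(2) 'dd': from fail(1)=0 chase 'd': 0 ⇒ 1;  out={0}∪out(1)={0}
  fail(4) 'ba': from fail(3)=0 chase 'a': 0 ⇒ 7;  out=∅∪out(7)={3}
  fail(6) 'dc': from fail(1)=0 chase 'c': 0 ⇒ 8;  out={2}∪out(8)={2}
  fail(9) 'ca': from fail(8)=0 chase 'a': 0 ⇒ 7;  out=∅∪out(7)={3}
  fail(12) 'bc': from fail(3)=0 chase 'c': 0 ⇒ 8;  out=∅∪out(8)=∅
  fail(16) 'cc': from fail(8)=0 chase 'c': 0 ⇒ 8;  out={6}∪out(8)={6}
  fail(5) 'bad': from fail(4)=7 chase 'd': 7→0 ⇒ 1;  out={1}∪out(1)={1}
  fail(10) 'cac': from fail(9)=7 chase 'c': 7→0 ⇒ 8;  out=∅∪out(8)=∅
  fail(13) 'bcb': from fail(12)=8 chase 'b': 8→0 ⇒ 3;  out=∅∪out(3)=∅
  fail(11) 'cacc': from fail(10)=8 chase 'c': 8 ⇒ 16;  out={4}∪out(16)={4,6}
  fail(14) 'bcba': from fail(13)=3 chase 'a': 3 ⇒ 4;  out=∅∪out(4)={3}
  fail(15) 'bcbaa': from fail(14)=4 chase 'a': 4→7→0 ⇒ 7;  out={5}∪out(7)={3,5}

Run:
pos 0 'c': at 8
pos 1 'd': at 1 (fail-walked)
pos 2 'c': at 6  → match P2@[1:2]
pos 3 'c': at 16 (fail-walked)  → match P6@[2:3]
pos 4 'a': at 9 (fail-walked)  → match P3@[4:4]
pos 5 'a': at 7 (fail-walked)  → match P3@[5:5]
pos 6 'c': at 8 (fail-walked)
pos 7 'c': at 16  → match P6@[6:7]
pos 8 'd': at 1 (fail-walked)
pos 9 'd': at 2  → match P0@[8:9]
pos 10 'b': at 3 (fail-walked)
pos 11 'b': at 3 (fail-walked)
pos 12 'a': at 4  → match P3@[12:12]
pos 13 'd': at 5  → match P1@[11:13]
pos 14 'd': at 2 (fail-walked)  → match P0@[13:14]
pos 15 'c': at 6 (fail-walked)  → match P2@[14:15]
pos 16 'c': at 16 (fail-walked)  → match P6@[15:16]
pos 17 'c': at 16 (fail-walked)  → match P6@[16:17]
pos 18 'd': at 1 (fail-walked)
pos 19 'a': at 7 (fail-walked)  → match P3@[19:19]
pos 20 'b': at 3 (fail-walked)
pos 21 'a': at 4  → match P3@[21:21]
pos 22 'd': at 5  → match P1@[20:22]
pos 23 'b': at 3 (fail-walked)
pos 24 'a': at 4  → match P3@[24:24]
pos 25 'd': at 5  → match P1@[23:25]
pos 26 'd': at 2 (fail-walked)  → match P0@[25:26]
pos 27 'd': at 2 (fail-walked)  → match P0@[26:27]
pos 28 'd': at 2 (fail-walked)  → match P0@[27:28]
pos 29 'a': at 7 (fail-walked)  → match P3@[29:29]
pos 30 'd': at 1 (fail-walked)
pos 31 'b': at 3 (fail-walked)
pos 32 'a': at 4  → match P3@[32:32]
pos 33 'a': at 7 (fail-walked)  → match P3@[33:33]
pos 34 'a': at 7 (fail-walked)  → match P3@[34:34]
pos 35 'c': at 8 (fail-walked)
pos 36 'c': at 16  → match P6@[35:36]
pos 37 'c': at 16 (fail-walked)  → match P6@[36:37]
pos 38 'd': at 1 (fail-walked)
pos 39 'c': at 6  → match P2@[38:39]
pos 40 'a': at 9 (fail-walked)  → match P3@[40:40]
pos 41 'c': at 10
pos 42 'c': at 11  → match P4@[39:42],P6@[41:42]
pos 43 'b': at 3 (fail-walked)
pos 44 'b': at 3 (fail-walked)
pos 45 'a': at 4  → match P3@[45:45]
pos 46 'd': at 5  → match P1@[44:46]
pos 47 'c': at 6 (fail-walked)  → match P2@[46:47]
pos 48 'a': at 9 (fail-walked)  → match P3@[48:48]
pos 49 'd': at 1 (fail-walked)
pos 50 'b': at 3 (fail-walked)
pos 51 'b': at 3 (fail-walked)
pos 52 'b': at 3 (fail-walked)
pos 53 'a': at 4  → match P3@[53:53]
pos 54 'c': at 8 (fail-walked)
pos 55 'c': at 16  → match P6@[54:55]
pos 56 'c': at 16 (fail-walked)  → match P6@[55:56]
pos 57 'b': at 3 (fail-walked)
pos 58 'a': at 4  → match P3@[58:58]
pos 59 'c': at 8 (fail-walked)
pos 60 'c': at 16  → match P6@[59:60]
pos 61 'c': at 16 (fail-walked)  → match P6@[60:61]
pos 62 'd': at 1 (fail-walked)
pos 63 'd': at 2  → match P0@[62:63]
pos 64 'a': at 7 (fail-walked)  → match P3@[64:64]
pos 65 'a': at 7 (fail-walked)  → match P3@[65:65]
pos 66 'c': at 8 (fail-walked)
pos 67 'a': at 9  → match P3@[67:67]
pos 68 'c': at 10
pos 69 'c': at 11  → match P4@[66:69],P6@[68:69]
pos 70 'd': at 1 (fail-walked)
pos 71 'c': at 6  → match P2@[70:71]
pos 72 'b': at 3 (fail-walked)
pos 73 'd': at 1 (fail-walked)

Result: [[2,2],[3,6],[4,3],[5,3],[7,6],[9,0],[12,3],[13,1],[14,0],[15,2],[16,6],[17,6],[19,3],[21,3],[22,1],[24,3],[25,1],[26,0],[27,0],[28,0],[29,3],[32,3],[33,3],[34,3],[36,6],[37,6],[39,2],[40,3],[42,4],[42,6],[45,3],[46,1],[47,2],[48,3],[53,3],[55,6],[56,6],[58,3],[60,6],[61,6],[63,0],[64,3],[65,3],[67,3],[69,4],[69,6],[71,2]]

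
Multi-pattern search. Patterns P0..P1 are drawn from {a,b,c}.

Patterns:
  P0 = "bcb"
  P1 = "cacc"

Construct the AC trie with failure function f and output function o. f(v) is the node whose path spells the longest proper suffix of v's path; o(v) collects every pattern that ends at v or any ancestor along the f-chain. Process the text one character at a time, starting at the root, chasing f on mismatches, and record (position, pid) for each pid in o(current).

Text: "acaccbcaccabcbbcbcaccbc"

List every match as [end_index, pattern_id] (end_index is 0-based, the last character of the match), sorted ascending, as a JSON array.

Build:
Trie (insert patterns):
  n0 'ε': b→1 c→4
  n1 'b': c→2
  n2 'bc': b→3
  n3 'bcb': ·  ←P0
  n4 'c': a→5
  n5 'ca': c→6
  n6 'cac': c→7
  n7 'cacc': ·  ←P1

BFS fail/out derivation:
  n1('b'): parent n0 fail=0; on 'b' 0 → fail=0;  out ∅∪∅=∅
  n4('c'): parent n0 fail=0; on 'c' 0 → fail=0;  out ∅∪∅=∅
  n2('bc'): parent n1 fail=0; on 'c' 0 → fail=4;  out ∅∪∅=∅
  n5('ca'): parent n4 fail=0; on 'a' 0 → fail=0;  out ∅∪∅=∅
  n3('bcb'): parent n2 fail=4; on 'b' 4→0 → fail=1;  out {0}∪∅={0}
  n6('cac'): parent n5 fail=0; on 'c' 0 → fail=4;  out ∅∪∅=∅
  n7('cacc'): parent n6 fail=4; on 'c' 4→0 → fail=4;  out {1}∪∅={1}

Text stream:
[0] read 'a'  n0⇒n0
[1] read 'c'  n0⇒n4
[2] read 'a'  n4⇒n5
[3] read 'c'  n5⇒n6
[4] read 'c'  n6⇒n7  ** P1@[1:4]
[5] read 'b'  n7⇒n1 (via fail)
[6] read 'c'  n1⇒n2
[7] read 'a'  n2⇒n5 (via fail)
[8] read 'c'  n5⇒n6
[9] read 'c'  n6⇒n7  ** P1@[6:9]
[10] read 'a'  n7⇒n5 (via fail)
[11] read 'b'  n5⇒n1 (via fail)
[12] read 'c'  n1⇒n2
[13] read 'b'  n2⇒n3  ** P0@[11:13]
[14] read 'b'  n3⇒n1 (via fail)
[15] read 'c'  n1⇒n2
[16] read 'b'  n2⇒n3  ** P0@[14:16]
[17] read 'c'  n3⇒n2 (via fail)
[18] read 'a'  n2⇒n5 (via fail)
[19] read 'c'  n5⇒n6
[20] read 'c'  n6⇒n7  ** P1@[17:20]
[21] read 'b'  n7⇒n1 (via fail)
[22] read 'c'  n1⇒n2

Result: [[4,1],[9,1],[13,0],[16,0],[20,1]]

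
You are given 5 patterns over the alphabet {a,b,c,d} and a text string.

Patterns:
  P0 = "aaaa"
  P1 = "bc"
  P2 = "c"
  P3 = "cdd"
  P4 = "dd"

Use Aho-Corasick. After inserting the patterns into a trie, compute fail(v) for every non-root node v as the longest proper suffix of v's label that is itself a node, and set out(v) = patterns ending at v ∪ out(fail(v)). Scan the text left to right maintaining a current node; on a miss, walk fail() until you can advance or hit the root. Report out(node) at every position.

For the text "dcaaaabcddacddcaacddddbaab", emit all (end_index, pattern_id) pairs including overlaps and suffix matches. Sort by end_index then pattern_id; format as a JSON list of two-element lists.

Build:
Trie (insert patterns):
  0='ε' goto a→1 b→5 c→7 d→10
  1='a' goto a→2
  2='aa' goto a→3
  3='aaa' goto a→4
  4='aaaa' goto ·  [P0 ends]
  5='b' goto c→6
  6='bc' goto ·  [P1 ends]
  7='c' goto d→8  [P2 ends]
  8='cd' goto d→9
  9='cdd' goto ·  [P3 ends]
  10='d' goto d→11
  11='dd' goto ·  [P4 ends]

BFS fail/out derivation:
  n1('a'): parent n0 fail=0; on 'a' 0 → fail=0;  out ∅∪∅=∅
  n5('b'): parent n0 fail=0; on 'b' 0 → fail=0;  out ∅∪∅=∅
  n7('c'): parent n0 fail=0; on 'c' 0 → fail=0;  out {2}∪∅={2}
  n10('d'): parent n0 fail=0; on 'd' 0 → fail=0;  out ∅∪∅=∅
  n2('aa'): parent n1 fail=0; on 'a' 0 → fail=1;  out ∅∪∅=∅
  n6('bc'): parent n5 fail=0; on 'c' 0 → fail=7;  out {1}∪{2}={1,2}
  n8('cd'): parent n7 fail=0; on 'd' 0 → fail=10;  out ∅∪∅=∅
  n11('dd'): parent n10 fail=0; on 'd' 0 → fail=10;  out {4}∪∅={4}
  n3('aaa'): parent n2 fail=1; on 'a' 1 → fail=2;  out ∅∪∅=∅
  n9('cdd'): parent n8 fail=10; on 'd' 10 → fail=11;  out {3}∪{4}={3,4}
  n4('aaaa'): parent n3 fail=2; on 'a' 2 → fail=3;  out {0}∪∅={0}

Run:
[0] read 'd'  n0⇒n10
[1] read 'c'  n10⇒n7 (via fail)  ** P2@[1:1]
[2] read 'a'  n7⇒n1 (via fail)
[3] read 'a'  n1⇒n2
[4] read 'a'  n2⇒n3
[5] read 'a'  n3⇒n4  ** P0@[2:5]
[6] read 'b'  n4⇒n5 (via fail)
[7] read 'c'  n5⇒n6  ** P1@[6:7],P2@[7:7]
[8] read 'd'  n6⇒n8 (via fail)
[9] read 'd'  n8⇒n9  ** P3@[7:9],P4@[8:9]
[10] read 'a'  n9⇒n1 (via fail)
[11] read 'c'  n1⇒n7 (via fail)  ** P2@[11:11]
[12] read 'd'  n7⇒n8
[13] read 'd'  n8⇒n9  ** P3@[11:13],P4@[12:13]
[14] read 'c'  n9⇒n7 (via fail)  ** P2@[14:14]
[15] read 'a'  n7⇒n1 (via fail)
[16] read 'a'  n1⇒n2
[17] read 'c'  n2⇒n7 (via fail)  ** P2@[17:17]
[18] read 'd'  n7⇒n8
[19] read 'd'  n8⇒n9  ** P3@[17:19],P4@[18:19]
[20] read 'd'  n9⇒n11 (via fail)  ** P4@[19:20]
[21] read 'd'  n11⇒n11 (via fail)  ** P4@[20:21]
[22] read 'b'  n11⇒n5 (via fail)
[23] read 'a'  n5⇒n1 (via fail)
[24] read 'a'  n1⇒n2
[25] read 'b'  n2⇒n5 (via fail)

Result: [[1,2],[5,0],[7,1],[7,2],[9,3],[9,4],[11,2],[13,3],[13,4],[14,2],[17,2],[19,3],[19,4],[20,4],[21,4]]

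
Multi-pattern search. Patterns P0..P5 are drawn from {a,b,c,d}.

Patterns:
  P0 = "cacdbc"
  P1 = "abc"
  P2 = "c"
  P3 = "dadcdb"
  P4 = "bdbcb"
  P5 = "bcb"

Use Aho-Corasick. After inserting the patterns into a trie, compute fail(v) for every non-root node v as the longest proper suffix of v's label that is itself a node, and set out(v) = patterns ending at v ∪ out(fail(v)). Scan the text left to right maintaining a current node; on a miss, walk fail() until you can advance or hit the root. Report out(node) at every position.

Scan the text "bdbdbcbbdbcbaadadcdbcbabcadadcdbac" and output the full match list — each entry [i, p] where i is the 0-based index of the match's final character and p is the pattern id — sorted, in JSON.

Construct AC machine:
Trie nodes:
  0='ε' goto a→7 b→16 c→1 d→10
  1='c' goto a→2  ←P2
  2='ca' goto c→3
  3='cac' goto d→4
  4='cacd' goto b→5
  5='cacdb' goto c→6
  6='cacdbc' goto ·  ←P0
  7='a' goto b→8
  8='ab' goto c→9
  9='abc' goto ·  ←P1
  10='d' goto a→11
  11='da' goto d→12
  12='dad' goto c→13
  13='dadc' goto d→14
  14='dadcd' goto b→15
  15='dadcdb' goto ·  ←P3
  16='b' goto c→21 d→17
  17='bd' goto b→18
  18='bdb' goto c→19
  19='bdbc' goto b→20
  20='bdbcb' goto ·  ←P4
  21='bc' goto b→22
  22='bcb' goto ·  ←P5

BFS fail/out derivation:
  n1('c'): parent n0 fail=0; on 'c' 0 → fail=0;  out {2}∪∅={2}
  n7('a'): parent n0 fail=0; on 'a' 0 → fail=0;  out ∅∪∅=∅
  n10('d'): parent n0 fail=0; on 'd' 0 → fail=0;  out ∅∪∅=∅
  n16('b'): parent n0 fail=0; on 'b' 0 → fail=0;  out ∅∪∅=∅
  n2('ca'): parent n1 fail=0; on 'a' 0 → fail=7;  out ∅∪∅=∅
  n8('ab'): parent n7 fail=0; on 'b' 0 → fail=16;  out ∅∪∅=∅
  n11('da'): parent n10 fail=0; on 'a' 0 → fail=7;  out ∅∪∅=∅
  n17('bd'): parent n16 fail=0; on 'd' 0 → fail=10;  out ∅∪∅=∅
  n21('bc'): parent n16 fail=0; on 'c' 0 → fail=1;  out ∅∪{2}={2}
  n3('cac'): parent n2 fail=7; on 'c' 7→0 → fail=1;  out ∅∪{2}={2}
  n9('abc'): parent n8 fail=16; on 'c' 16 → fail=21;  out {1}∪{2}={1,2}
  n12('dad'): parent n11 fail=7; on 'd' 7→0 → fail=10;  out ∅∪∅=∅
  n18('bdb'): parent n17 fail=10; on 'b' 10→0 → fail=16;  out ∅∪∅=∅
  n22('bcb'): parent n21 fail=1; on 'b' 1→0 → fail=16;  out {5}∪∅={5}
  n4('cacd'): parent n3 fail=1; on 'd' 1→0 → fail=10;  out ∅∪∅=∅
  n13('dadc'): parent n12 fail=10; on 'c' 10→0 → fail=1;  out ∅∪{2}={2}
  n19('bdbc'): parent n18 fail=16; on 'c' 16 → fail=21;  out ∅∪{2}={2}
  n5('cacdb'): parent n4 fail=10; on 'b' 10→0 → fail=16;  out ∅∪∅=∅
  n14('dadcd'): parent n13 fail=1; on 'd' 1→0 → fail=10;  out ∅∪∅=∅
  n20('bdbcb'): parent n19 fail=21; on 'b' 21 → fail=22;  out {4}∪{5}={4,5}
  n6('cacdbc'): parent n5 fail=16; on 'c' 16 → fail=21;  out {0}∪{2}={0,2}
  n15('dadcdb'): parent n14 fail=10; on 'b' 10→0 → fail=16;  out {3}∪∅={3}

Run:
i=0 'b': node 0→16
i=1 'd': node 16→17
i=2 'b': node 17→18
i=3 'd': node 18→17 (fail-walked)
i=4 'b': node 17→18
i=5 'c': node 18→19  ** P2@[5:5]
i=6 'b': node 19→20  ** P4@[2:6],P5@[4:6]
i=7 'b': node 20→16 (fail-walked)
i=8 'd': node 16→17
i=9 'b': node 17→18
i=10 'c': node 18→19  ** P2@[10:10]
i=11 'b': node 19→20  ** P4@[7:11],P5@[9:11]
i=12 'a': node 20→7 (fail-walked)
i=13 'a': node 7→7 (fail-walked)
i=14 'd': node 7→10 (fail-walked)
i=15 'a': node 10→11
i=16 'd': node 11→12
i=17 'c': node 12→13  ** P2@[17:17]
i=18 'd': node 13→14
i=19 'b': node 14→15  ** P3@[14:19]
i=20 'c': node 15→21 (fail-walked)  ** P2@[20:20]
i=21 'b': node 21→22  ** P5@[19:21]
i=22 'a': node 22→7 (fail-walked)
i=23 'b': node 7→8
i=24 'c': node 8→9  ** P1@[22:24],P2@[24:24]
i=25 'a': node 9→2 (fail-walked)
i=26 'd': node 2→10 (fail-walked)
i=27 'a': node 10→11
i=28 'd': node 11→12
i=29 'c': node 12→13  ** P2@[29:29]
i=30 'd': node 13→14
i=31 'b': node 14→15  ** P3@[26:31]
i=32 'a': node 15→7 (fail-walked)
i=33 'c': node 7→1 (fail-walked)  ** P2@[33:33]

Matches: [[5,2],[6,4],[6,5],[10,2],[11,4],[11,5],[17,2],[19,3],[20,2],[21,5],[24,1],[24,2],[29,2],[31,3],[33,2]]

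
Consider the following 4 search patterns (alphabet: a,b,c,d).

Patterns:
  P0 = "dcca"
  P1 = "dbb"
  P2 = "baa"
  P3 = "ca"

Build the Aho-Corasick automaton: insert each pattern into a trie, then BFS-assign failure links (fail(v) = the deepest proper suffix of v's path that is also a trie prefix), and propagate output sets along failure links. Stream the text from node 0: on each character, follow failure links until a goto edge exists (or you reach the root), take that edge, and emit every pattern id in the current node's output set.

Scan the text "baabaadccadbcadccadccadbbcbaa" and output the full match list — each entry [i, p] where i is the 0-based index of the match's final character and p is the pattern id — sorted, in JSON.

Build automaton:
Trie (insert patterns):
  n0 'ε': b→7 c→10 d→1
  n1 'd': b→5 c→2
  n2 'dc': c→3
  n3 'dcc': a→4
  n4 'dcca': ·  [P0 ends]
  n5 'db': b→6
  n6 'dbb': ·  [P1 ends]
  n7 'b': a→8
  n8 'ba': a→9
  n9 'baa': ·  [P2 ends]
  n10 'c': a→11
  n11 'ca': ·  [P3 ends]

BFS fail/out derivation:
  n1('d'): parent n0 fail=0; on 'd' 0 → fail=0;  out ∅∪∅=∅
  n7('b'): parent n0 fail=0; on 'b' 0 → fail=0;  out ∅∪∅=∅
  n10('c'): parent n0 fail=0; on 'c' 0 → fail=0;  out ∅∪∅=∅
  n2('dc'): parent n1 fail=0; on 'c' 0 → fail=10;  out ∅∪∅=∅
  n5('db'): parent n1 fail=0; on 'b' 0 → fail=7;  out ∅∪∅=∅
  n8('ba'): parent n7 fail=0; on 'a' 0 → fail=0;  out ∅∪∅=∅
  n11('ca'): parent n10 fail=0; on 'a' 0 → fail=0;  out {3}∪∅={3}
  n3('dcc'): parent n2 fail=10; on 'c' 10→0 → fail=10;  out ∅∪∅=∅
  n6('dbb'): parent n5 fail=7; on 'b' 7→0 → fail=7;  out {1}∪∅={1}
  n9('baa'): parent n8 fail=0; on 'a' 0 → fail=0;  out {2}∪∅={2}
  n4('dcca'): parent n3 fail=10; on 'a' 10 → fail=11;  out {0}∪{3}={0,3}

Run:
i=0 'b': node 0→7
i=1 'a': node 7→8
i=2 'a': node 8→9  ** P2@[0:2]
i=3 'b': node 9→7 ·f
i=4 'a': node 7→8
i=5 'a': node 8→9  ** P2@[3:5]
i=6 'd': node 9→1 ·f
i=7 'c': node 1→2
i=8 'c': node 2→3
i=9 'a': node 3→4  ** P0@[6:9],P3@[8:9]
i=10 'd': node 4→1 ·f
i=11 'b': node 1→5
i=12 'c': node 5→10 ·f
i=13 'a': node 10→11  ** P3@[12:13]
i=14 'd': node 11→1 ·f
i=15 'c': node 1→2
i=16 'c': node 2→3
i=17 'a': node 3→4  ** P0@[14:17],P3@[16:17]
i=18 'd': node 4→1 ·f
i=19 'c': node 1→2
i=20 'c': node 2→3
i=21 'a': node 3→4  ** P0@[18:21],P3@[20:21]
i=22 'd': node 4→1 ·f
i=23 'b': node 1→5
i=24 'b': node 5→6  ** P1@[22:24]
i=25 'c': node 6→10 ·f
i=26 'b': node 10→7 ·f
i=27 'a': node 7→8
i=28 'a': node 8→9  ** P2@[26:28]

Result: [[2,2],[5,2],[9,0],[9,3],[13,3],[17,0],[17,3],[21,0],[21,3],[24,1],[28,2]]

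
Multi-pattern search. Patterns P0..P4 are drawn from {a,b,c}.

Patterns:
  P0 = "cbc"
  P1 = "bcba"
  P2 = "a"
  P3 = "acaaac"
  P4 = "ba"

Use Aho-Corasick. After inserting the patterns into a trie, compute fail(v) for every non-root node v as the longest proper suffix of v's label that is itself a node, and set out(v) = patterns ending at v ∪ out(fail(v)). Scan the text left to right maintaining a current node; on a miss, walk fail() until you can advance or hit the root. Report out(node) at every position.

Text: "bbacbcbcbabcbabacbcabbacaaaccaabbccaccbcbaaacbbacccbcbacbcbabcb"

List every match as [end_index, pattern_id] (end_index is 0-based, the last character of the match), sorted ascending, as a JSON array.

Construct AC machine:
Trie nodes:
  0='ε' goto a→8 b→4 c→1
  1='c' goto b→2
  2='cb' goto c→3
  3='cbc' goto ·  ←P0
  4='b' goto a→14 c→5
  5='bc' goto b→6
  6='bcb' goto a→7
  7='bcba' goto ·  ←P1
  8='a' goto c→9  ←P2
  9='ac' goto a→10
  10='aca' goto a→11
  11='acaa' goto a→12
  12='acaaa' goto c→13
  13='acaaac' goto ·  ←P3
  14='ba' goto ·  ←P4

Failure links (BFS by depth):
  fail(1) 'c': from fail(0)=0 chase 'c': 0 ⇒ 0;  out=∅∪out(0)=∅
  fail(4) 'b': from fail(0)=0 chase 'b': 0 ⇒ 0;  out=∅∪out(0)=∅
  fail(8) 'a': from fail(0)=0 chase 'a': 0 ⇒ 0;  out={2}∪out(0)={2}
  fail(2) 'cb': from fail(1)=0 chase 'b': 0 ⇒ 4;  out=∅∪out(4)=∅
  fail(5) 'bc': from fail(4)=0 chase 'c': 0 ⇒ 1;  out=∅∪out(1)=∅
  fail(9) 'ac': from fail(8)=0 chase 'c': 0 ⇒ 1;  out=∅∪out(1)=∅
  fail(14) 'ba': from fail(4)=0 chase 'a': 0 ⇒ 8;  out={4}∪out(8)={2,4}
  fail(3) 'cbc': from fail(2)=4 chase 'c': 4 ⇒ 5;  out={0}∪out(5)={0}
  fail(6) 'bcb': from fail(5)=1 chase 'b': 1 ⇒ 2;  out=∅∪out(2)=∅
  fail(10) 'aca': from fail(9)=1 chase 'a': 1→0 ⇒ 8;  out=∅∪out(8)={2}
  fail(7) 'bcba': from fail(6)=2 chase 'a': 2→4 ⇒ 14;  out={1}∪out(14)={1,2,4}
  fail(11) 'acaa': from fail(10)=8 chase 'a': 8→0 ⇒ 8;  out=∅∪out(8)={2}
  fail(12) 'acaaa': from fail(11)=8 chase 'a': 8→0 ⇒ 8;  out=∅∪out(8)={2}
  fail(13) 'acaaac': from fail(12)=8 chase 'c': 8 ⇒ 9;  out={3}∪out(9)={3}

Scan:
pos 0 'b': at 4
pos 1 'b': at 4 ·f
pos 2 'a': at 14  → match P2@[2:2],P4@[1:2]
pos 3 'c': at 9 ·f
pos 4 'b': at 2 ·f
pos 5 'c': at 3  → match P0@[3:5]
pos 6 'b': at 6 ·f
pos 7 'c': at 3 ·f  → match P0@[5:7]
pos 8 'b': at 6 ·f
pos 9 'a': at 7  → match P1@[6:9],P2@[9:9],P4@[8:9]
pos 10 'b': at 4 ·f
pos 11 'c': at 5
pos 12 'b': at 6
pos 13 'a': at 7  → match P1@[10:13],P2@[13:13],P4@[12:13]
pos 14 'b': at 4 ·f
pos 15 'a': at 14  → match P2@[15:15],P4@[14:15]
pos 16 'c': at 9 ·f
pos 17 'b': at 2 ·f
pos 18 'c': at 3  → match P0@[16:18]
pos 19 'a': at 8 ·f  → match P2@[19:19]
pos 20 'b': at 4 ·f
pos 21 'b': at 4 ·f
pos 22 'a': at 14  → match P2@[22:22],P4@[21:22]
pos 23 'c': at 9 ·f
pos 24 'a': at 10  → match P2@[24:24]
pos 25 'a': at 11  → match P2@[25:25]
pos 26 'a': at 12  → match P2@[26:26]
pos 27 'c': at 13  → match P3@[22:27]
pos 28 'c': at 1 ·f
pos 29 'a': at 8 ·f  → match P2@[29:29]
pos 30 'a': at 8 ·f  → match P2@[30:30]
pos 31 'b': at 4 ·f
pos 32 'b': at 4 ·f
pos 33 'c': at 5
pos 34 'c': at 1 ·f
pos 35 'a': at 8 ·f  → match P2@[35:35]
pos 36 'c': at 9
pos 37 'c': at 1 ·f
pos 38 'b': at 2
pos 39 'c': at 3  → match P0@[37:39]
pos 40 'b': at 6 ·f
pos 41 'a': at 7  → match P1@[38:41],P2@[41:41],P4@[40:41]
pos 42 'a': at 8 ·f  → match P2@[42:42]
pos 43 'a': at 8 ·f  → match P2@[43:43]
pos 44 'c': at 9
pos 45 'b': at 2 ·f
pos 46 'b': at 4 ·f
pos 47 'a': at 14  → match P2@[47:47],P4@[46:47]
pos 48 'c': at 9 ·f
pos 49 'c': at 1 ·f
pos 50 'c': at 1 ·f
pos 51 'b': at 2
pos 52 'c': at 3  → match P0@[50:52]
pos 53 'b': at 6 ·f
pos 54 'a': at 7  → match P1@[51:54],P2@[54:54],P4@[53:54]
pos 55 'c': at 9 ·f
pos 56 'b': at 2 ·f
pos 57 'c': at 3  → match P0@[55:57]
pos 58 'b': at 6 ·f
pos 59 'a': at 7  → match P1@[56:59],P2@[59:59],P4@[58:59]
pos 60 'b': at 4 ·f
pos 61 'c': at 5
pos 62 'b': at 6

All matches (sorted): [[2,2],[2,4],[5,0],[7,0],[9,1],[9,2],[9,4],[13,1],[13,2],[13,4],[15,2],[15,4],[18,0],[19,2],[22,2],[22,4],[24,2],[25,2],[26,2],[27,3],[29,2],[30,2],[35,2],[39,0],[41,1],[41,2],[41,4],[42,2],[43,2],[47,2],[47,4],[52,0],[54,1],[54,2],[54,4],[57,0],[59,1],[59,2],[59,4]]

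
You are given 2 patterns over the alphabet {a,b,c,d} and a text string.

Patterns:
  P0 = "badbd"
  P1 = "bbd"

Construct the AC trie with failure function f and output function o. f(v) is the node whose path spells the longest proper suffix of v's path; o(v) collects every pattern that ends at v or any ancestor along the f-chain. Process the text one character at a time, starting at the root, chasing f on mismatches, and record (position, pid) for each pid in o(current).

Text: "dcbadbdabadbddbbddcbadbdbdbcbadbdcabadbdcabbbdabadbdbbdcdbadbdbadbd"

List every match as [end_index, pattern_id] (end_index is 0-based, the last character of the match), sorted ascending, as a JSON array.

Construct AC machine:
Trie nodes:
  n0 'ε': b→1
  n1 'b': a→2 b→6
  n2 'ba': d→3
  n3 'bad': b→4
  n4 'badb': d→5
  n5 'badbd': ·  [P0 ends]
  n6 'bb': d→7
  n7 'bbd': ·  [P1 ends]

Failure links (BFS by depth):
  n1('b'): parent n0 fail=0; on 'b' 0 → fail=0;  out ∅∪∅=∅
  n2('ba'): parent n1 fail=0; on 'a' 0 → fail=0;  out ∅∪∅=∅
  n6('bb'): parent n1 fail=0; on 'b' 0 → fail=1;  out ∅∪∅=∅
  n3('bad'): parent n2 fail=0; on 'd' 0 → fail=0;  out ∅∪∅=∅
  n7('bbd'): parent n6 fail=1; on 'd' 1→0 → fail=0;  out {1}∪∅={1}
  n4('badb'): parent n3 fail=0; on 'b' 0 → fail=1;  out ∅∪∅=∅
  n5('badbd'): parent n4 fail=1; on 'd' 1→0 → fail=0;  out {0}∪∅={0}

Text stream:
pos 0 'd': at 0
pos 1 'c': at 0
pos 2 'b': at 1
pos 3 'a': at 2
pos 4 'd': at 3
pos 5 'b': at 4
pos 6 'd': at 5  ** P0@[2:6]
pos 7 'a': at 0 (fail-walked)
pos 8 'b': at 1
pos 9 'a': at 2
pos 10 'd': at 3
pos 11 'b': at 4
pos 12 'd': at 5  ** P0@[8:12]
pos 13 'd': at 0 (fail-walked)
pos 14 'b': at 1
pos 15 'b': at 6
pos 16 'd': at 7  ** P1@[14:16]
pos 17 'd': at 0 (fail-walked)
pos 18 'c': at 0
pos 19 'b': at 1
pos 20 'a': at 2
pos 21 'd': at 3
pos 22 'b': at 4
pos 23 'd': at 5  ** P0@[19:23]
pos 24 'b': at 1 (fail-walked)
pos 25 'd': at 0 (fail-walked)
pos 26 'b': at 1
pos 27 'c': at 0 (fail-walked)
pos 28 'b': at 1
pos 29 'a': at 2
pos 30 'd': at 3
pos 31 'b': at 4
pos 32 'd': at 5  ** P0@[28:32]
pos 33 'c': at 0 (fail-walked)
pos 34 'a': at 0
pos 35 'b': at 1
pos 36 'a': at 2
pos 37 'd': at 3
pos 38 'b': at 4
pos 39 'd': at 5  ** P0@[35:39]
pos 40 'c': at 0 (fail-walked)
pos 41 'a': at 0
pos 42 'b': at 1
pos 43 'b': at 6
pos 44 'b': at 6 (fail-walked)
pos 45 'd': at 7  ** P1@[43:45]
pos 46 'a': at 0 (fail-walked)
pos 47 'b': at 1
pos 48 'a': at 2
pos 49 'd': at 3
pos 50 'b': at 4
pos 51 'd': at 5  ** P0@[47:51]
pos 52 'b': at 1 (fail-walked)
pos 53 'b': at 6
pos 54 'd': at 7  ** P1@[52:54]
pos 55 'c': at 0 (fail-walked)
pos 56 'd': at 0
pos 57 'b': at 1
pos 58 'a': at 2
pos 59 'd': at 3
pos 60 'b': at 4
pos 61 'd': at 5  ** P0@[57:61]
pos 62 'b': at 1 (fail-walked)
pos 63 'a': at 2
pos 64 'd': at 3
pos 65 'b': at 4
pos 66 'd': at 5  ** P0@[62:66]

Matches: [[6,0],[12,0],[16,1],[23,0],[32,0],[39,0],[45,1],[51,0],[54,1],[61,0],[66,0]]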